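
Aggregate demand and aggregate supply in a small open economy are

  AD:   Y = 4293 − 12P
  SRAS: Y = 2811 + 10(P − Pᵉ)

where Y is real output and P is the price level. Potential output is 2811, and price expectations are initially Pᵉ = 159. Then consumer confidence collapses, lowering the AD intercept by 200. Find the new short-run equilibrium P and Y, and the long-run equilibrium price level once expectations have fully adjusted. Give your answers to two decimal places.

Short run: P = 130.55, Y = 2526.45. Long run: P = 106.83.

AD shifts left: new AD is Y = 4093 − 12P. With Pᵉ = 159, SRAS is Y = 1221 + 10P.
Short run: 4093 − 12P = 1221 + 10P gives 2872 = 22P, so P = 130.55 and Y = 4093 − 12P = 2526.45.
Y = 2526.45 is below potential 2811; expectations adjust and SRAS shifts right until Y = 2811.
Long run: on the new AD curve, 2811 = 4093 − 12P gives P = 106.83.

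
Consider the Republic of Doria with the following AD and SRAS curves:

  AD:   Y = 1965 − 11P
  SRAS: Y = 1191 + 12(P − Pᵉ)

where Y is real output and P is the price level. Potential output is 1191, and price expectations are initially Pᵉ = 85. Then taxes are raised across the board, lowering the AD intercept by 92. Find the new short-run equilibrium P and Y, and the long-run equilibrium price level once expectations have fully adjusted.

AD shifts left: new AD is Y = 1873 − 11P. With Pᵉ = 85, SRAS is Y = 171 + 12P.
Short run: 1873 − 11P = 171 + 12P gives 1702 = 23P, so P = 74 and Y = 1873 − 11·74 = 1059.
Y = 1059 is below potential 1191; expectations adjust and SRAS shifts right until Y = 1191.
Long run: on the new AD curve, 1191 = 1873 − 11P gives P = 62.

Short run: P = 74, Y = 1059. Long run: P = 62.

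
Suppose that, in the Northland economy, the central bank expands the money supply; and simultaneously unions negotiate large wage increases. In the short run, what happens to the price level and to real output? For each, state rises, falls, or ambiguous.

The first event is a positive demand shock: AD shifts right, which by itself pushes P up and Y up.
The second is an adverse supply shock: SRAS shifts left, which by itself pushes P up and Y down.
Both shocks push P up, so P rises. The two shocks push Y in opposite directions, so the effect on Y is ambiguous.

Price level: rises; output: ambiguous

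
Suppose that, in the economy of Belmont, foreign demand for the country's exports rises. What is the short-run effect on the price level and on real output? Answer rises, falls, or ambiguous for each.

This is a positive demand shock: AD shifts right.
Moving along the upward-sloping SRAS curve, P rises and Y rises.

Price level: rises; output: rises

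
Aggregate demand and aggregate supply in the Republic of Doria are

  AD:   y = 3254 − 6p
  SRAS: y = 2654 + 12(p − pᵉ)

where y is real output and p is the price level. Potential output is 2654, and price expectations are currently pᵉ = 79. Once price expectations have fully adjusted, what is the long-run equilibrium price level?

Long-run p = 100

Short run: with pᵉ = 79, SRAS is y = 1706 + 12p. Setting AD = SRAS gives 1548 = 18p, so p = 86 and y = 3254 − 6·86 = 2738.
Output 2738 is above potential 2654, so over time expected prices rise and SRAS shifts left until y returns to 2654.
Long run: y = 2654 on the AD curve gives 2654 = 3254 − 6p, so p = 100.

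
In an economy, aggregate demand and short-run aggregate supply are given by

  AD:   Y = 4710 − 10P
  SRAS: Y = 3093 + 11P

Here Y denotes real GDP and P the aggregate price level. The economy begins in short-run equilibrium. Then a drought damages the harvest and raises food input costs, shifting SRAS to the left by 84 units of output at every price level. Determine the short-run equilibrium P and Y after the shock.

P = 81, Y = 3900

This is a negative supply shock: SRAS shifts left.
New SRAS: Y = 3009 + 11P.
Set AD = SRAS: 4710 − 10P = 3009 + 11P, so 1701 = 21P and P = 81.
Y = 4710 − 10·81 = 3900.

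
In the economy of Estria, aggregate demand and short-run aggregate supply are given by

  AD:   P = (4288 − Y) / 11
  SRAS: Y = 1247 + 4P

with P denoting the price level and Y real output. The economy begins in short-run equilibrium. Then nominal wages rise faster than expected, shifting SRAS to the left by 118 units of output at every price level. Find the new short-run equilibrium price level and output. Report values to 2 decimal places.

This is a negative supply shock: SRAS shifts left.
New SRAS: Y = 1129 + 4P.
Set AD = SRAS: 4288 − 11P = 1129 + 4P, so 3159 = 15P and P = 210.60.
Substituting into AD, Y = 1971.40.

P = 210.60, Y = 1971.40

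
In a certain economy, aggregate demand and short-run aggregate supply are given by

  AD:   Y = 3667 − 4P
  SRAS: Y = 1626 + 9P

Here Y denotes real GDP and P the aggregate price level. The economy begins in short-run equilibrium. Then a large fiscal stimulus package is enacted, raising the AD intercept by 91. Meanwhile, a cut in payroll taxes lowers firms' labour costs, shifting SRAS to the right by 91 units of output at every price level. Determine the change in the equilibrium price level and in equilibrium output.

ΔP = +0, ΔY = +91

After both shocks: AD is Y = 3758 − 4P and SRAS is Y = 1717 + 9P.
Setting them equal: 2041 = 13P, so P = 157.
Y = 3758 − 4·157 = 3130.
Initially P = 157, Y = 3039, so ΔP = +0 and ΔY = +91.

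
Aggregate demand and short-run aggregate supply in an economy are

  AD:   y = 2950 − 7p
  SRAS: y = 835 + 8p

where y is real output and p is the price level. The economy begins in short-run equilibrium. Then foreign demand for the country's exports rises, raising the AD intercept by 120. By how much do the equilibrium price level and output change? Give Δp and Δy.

Δp = +8, Δy = +64

This is a positive demand shock: AD shifts right.
New AD: y = 3070 − 7p.
Set AD = SRAS: 3070 − 7p = 835 + 8p, so 2235 = 15p and p = 149.
y = 3070 − 7·149 = 2027.
Initially p = 141, y = 1963, so Δp = +8 and Δy = +64.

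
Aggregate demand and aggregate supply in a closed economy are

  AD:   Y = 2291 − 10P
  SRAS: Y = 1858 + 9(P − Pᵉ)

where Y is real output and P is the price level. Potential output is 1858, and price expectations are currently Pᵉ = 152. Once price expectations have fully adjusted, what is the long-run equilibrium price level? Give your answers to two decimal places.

Long-run P = 43.30

Short run: with Pᵉ = 152, SRAS is Y = 490 + 9P. Setting AD = SRAS gives 1801 = 19P, so P = 94.79 and Y = 2291 − 10P = 1343.11.
Output 1343.11 is below potential 1858, so over time expected prices fall and SRAS shifts right until Y returns to 1858.
Long run: Y = 1858 on the AD curve gives 1858 = 2291 − 10P, so P = 43.30.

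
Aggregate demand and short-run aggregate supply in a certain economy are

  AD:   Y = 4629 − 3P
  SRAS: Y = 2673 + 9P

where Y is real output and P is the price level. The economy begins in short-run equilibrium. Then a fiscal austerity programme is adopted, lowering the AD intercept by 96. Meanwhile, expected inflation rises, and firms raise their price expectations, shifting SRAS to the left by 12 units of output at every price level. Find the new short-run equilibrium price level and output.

P = 156, Y = 4065

After both shocks: AD is Y = 4533 − 3P and SRAS is Y = 2661 + 9P.
Setting them equal: 1872 = 12P, so P = 156.
Y = 4533 − 3·156 = 4065.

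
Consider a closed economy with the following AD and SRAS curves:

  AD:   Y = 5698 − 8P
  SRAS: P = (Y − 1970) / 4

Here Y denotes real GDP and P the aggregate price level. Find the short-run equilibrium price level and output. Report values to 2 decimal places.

Rearrange SRAS to Y = 1970 + 4P.
Set AD = SRAS: 5698 − 8P = 1970 + 4P, so 3728 = 12P and P = 310.67.
Substituting into AD, Y = 5698 − 8P = 3212.67.

P = 310.67, Y = 3212.67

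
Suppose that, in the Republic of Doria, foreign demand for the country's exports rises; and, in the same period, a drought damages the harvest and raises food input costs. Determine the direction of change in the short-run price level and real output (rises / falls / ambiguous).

Price level: rises; output: ambiguous

The first event is a positive demand shock: AD shifts right, which by itself pushes P up and Y up.
The second is an adverse supply shock: SRAS shifts left, which by itself pushes P up and Y down.
Both shocks push P up, so P rises. The two shocks push Y in opposite directions, so the effect on Y is ambiguous.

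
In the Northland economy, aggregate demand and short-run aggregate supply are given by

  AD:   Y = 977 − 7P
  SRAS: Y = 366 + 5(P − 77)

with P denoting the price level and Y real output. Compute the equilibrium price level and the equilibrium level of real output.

Write SRAS as Y = 366 + 5P − 385 = 5P − 19.
Set AD = SRAS: 977 − 7P = 5P − 19, so 996 = 12P and P = 83.
Then Y = 977 − 7·83 = 396.

P = 83, Y = 396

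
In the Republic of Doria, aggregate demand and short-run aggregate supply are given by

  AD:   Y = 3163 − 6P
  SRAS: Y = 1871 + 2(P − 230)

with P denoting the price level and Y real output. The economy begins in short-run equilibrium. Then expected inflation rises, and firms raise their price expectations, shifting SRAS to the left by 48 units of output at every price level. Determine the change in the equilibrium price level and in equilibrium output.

ΔP = +6, ΔY = -36

This is a negative supply shock: SRAS shifts left.
New SRAS: Y = 1363 + 2P.
Set AD = SRAS: 3163 − 6P = 1363 + 2P, so 1800 = 8P and P = 225.
Y = 3163 − 6·225 = 1813.
Initially P = 219, Y = 1849, so ΔP = +6 and ΔY = -36.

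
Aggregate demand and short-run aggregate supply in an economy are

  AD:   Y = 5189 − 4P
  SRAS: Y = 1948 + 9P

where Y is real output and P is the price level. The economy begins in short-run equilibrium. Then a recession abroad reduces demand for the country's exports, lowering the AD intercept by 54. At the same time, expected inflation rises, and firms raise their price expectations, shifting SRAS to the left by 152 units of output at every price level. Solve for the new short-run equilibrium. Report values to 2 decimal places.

After both shocks: AD is Y = 5135 − 4P and SRAS is Y = 1796 + 9P.
Setting them equal: 3339 = 13P, so P = 256.85.
Substituting into AD, Y = 4107.62.

P = 256.85, Y = 4107.62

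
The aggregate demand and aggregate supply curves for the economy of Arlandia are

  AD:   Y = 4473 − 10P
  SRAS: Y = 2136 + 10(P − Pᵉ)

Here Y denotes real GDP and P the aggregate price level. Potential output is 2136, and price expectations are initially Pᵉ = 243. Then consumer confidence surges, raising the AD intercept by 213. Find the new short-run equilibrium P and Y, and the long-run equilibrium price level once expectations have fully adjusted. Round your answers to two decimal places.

AD shifts right: new AD is Y = 4686 − 10P. With Pᵉ = 243, SRAS is Y = 10P − 294.
Short run: 4686 − 10P = 10P − 294 gives 4980 = 20P, so P = 249.00 and Y = 4686 − 10P = 2196.00.
Y = 2196.00 is above potential 2136; expectations adjust and SRAS shifts left until Y = 2136.
Long run: on the new AD curve, 2136 = 4686 − 10P gives P = 255.00.

Short run: P = 249.00, Y = 2196.00. Long run: P = 255.00.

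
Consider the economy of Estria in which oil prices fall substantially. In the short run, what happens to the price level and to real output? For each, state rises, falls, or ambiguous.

Price level: falls; output: rises

This is a favourable supply shock: SRAS shifts right.
Moving along the downward-sloping AD curve, P falls and Y rises.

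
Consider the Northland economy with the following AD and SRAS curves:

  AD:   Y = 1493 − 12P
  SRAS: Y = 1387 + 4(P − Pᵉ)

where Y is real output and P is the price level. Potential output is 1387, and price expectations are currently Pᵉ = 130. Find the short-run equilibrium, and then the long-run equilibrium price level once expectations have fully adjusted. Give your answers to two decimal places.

Short run: P = 39.13, Y = 1023.50. Long run: P = 8.83.

Short run: with Pᵉ = 130, SRAS is Y = 867 + 4P. Setting AD = SRAS gives 626 = 16P, so P = 39.13 and Y = 1493 − 12P = 1023.50.
Output 1023.50 is below potential 1387, so over time expected prices fall and SRAS shifts right until Y returns to 1387.
Long run: Y = 1387 on the AD curve gives 1387 = 1493 − 12P, so P = 8.83.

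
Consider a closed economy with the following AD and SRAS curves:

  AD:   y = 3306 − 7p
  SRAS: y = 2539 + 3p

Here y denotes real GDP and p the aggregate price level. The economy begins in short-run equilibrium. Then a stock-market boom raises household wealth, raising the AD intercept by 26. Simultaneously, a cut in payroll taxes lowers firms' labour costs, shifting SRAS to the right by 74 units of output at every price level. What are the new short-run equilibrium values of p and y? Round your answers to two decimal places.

After both shocks: AD is y = 3332 − 7p and SRAS is y = 2613 + 3p.
Setting them equal: 719 = 10p, so p = 71.90.
Substituting into AD, y = 2828.70.

p = 71.90, y = 2828.70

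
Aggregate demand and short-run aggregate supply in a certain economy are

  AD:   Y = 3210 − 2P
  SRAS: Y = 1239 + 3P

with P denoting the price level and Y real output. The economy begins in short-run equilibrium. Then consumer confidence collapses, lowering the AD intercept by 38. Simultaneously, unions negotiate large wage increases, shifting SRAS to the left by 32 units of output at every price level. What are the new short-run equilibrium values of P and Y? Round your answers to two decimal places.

After both shocks: AD is Y = 3172 − 2P and SRAS is Y = 1207 + 3P.
Setting them equal: 1965 = 5P, so P = 393.00.
Substituting into AD, Y = 2386.00.

P = 393.00, Y = 2386.00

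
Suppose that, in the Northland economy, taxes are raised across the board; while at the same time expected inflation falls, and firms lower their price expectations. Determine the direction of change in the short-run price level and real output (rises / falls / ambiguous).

The first event is a negative demand shock: AD shifts left, which by itself pushes P down and Y down.
The second is a favourable supply shock: SRAS shifts right, which by itself pushes P down and Y up.
Both shocks push P down, so P falls. The two shocks push Y in opposite directions, so the effect on Y is ambiguous.

Price level: falls; output: ambiguous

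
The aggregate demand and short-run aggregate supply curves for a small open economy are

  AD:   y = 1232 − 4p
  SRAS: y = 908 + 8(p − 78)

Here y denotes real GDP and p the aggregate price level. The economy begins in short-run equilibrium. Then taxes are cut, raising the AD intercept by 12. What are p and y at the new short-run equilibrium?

p = 80, y = 924

This is a positive demand shock: AD shifts right.
New AD: y = 1244 − 4p.
SRAS can be written y = 284 + 8p.
Set AD = SRAS: 1244 − 4p = 284 + 8p, so 960 = 12p and p = 80.
y = 1244 − 4·80 = 924.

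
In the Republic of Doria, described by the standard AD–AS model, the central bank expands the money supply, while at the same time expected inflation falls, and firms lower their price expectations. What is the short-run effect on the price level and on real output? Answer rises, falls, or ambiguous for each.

The first event is a positive demand shock: AD shifts right, which by itself pushes P up and Y up.
The second is a favourable supply shock: SRAS shifts right, which by itself pushes P down and Y up.
The two shocks push P in opposite directions, so the effect on P is ambiguous. Both shocks push Y up, so Y rises.

Price level: ambiguous; output: rises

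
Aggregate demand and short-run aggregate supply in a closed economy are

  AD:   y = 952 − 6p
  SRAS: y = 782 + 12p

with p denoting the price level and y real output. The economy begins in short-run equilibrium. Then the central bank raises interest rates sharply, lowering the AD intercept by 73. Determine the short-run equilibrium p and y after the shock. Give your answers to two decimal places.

p = 5.39, y = 846.67

This is a negative demand shock: AD shifts left.
New AD: y = 879 − 6p.
Set AD = SRAS: 879 − 6p = 782 + 12p, so 97 = 18p and p = 5.39.
Substituting into AD, y = 846.67.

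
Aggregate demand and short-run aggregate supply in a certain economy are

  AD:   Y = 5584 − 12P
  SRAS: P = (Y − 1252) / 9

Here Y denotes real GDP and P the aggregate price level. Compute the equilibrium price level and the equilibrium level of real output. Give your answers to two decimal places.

Rearrange SRAS to Y = 1252 + 9P.
Set AD = SRAS: 5584 − 12P = 1252 + 9P, so 4332 = 21P and P = 206.29.
Substituting into AD, Y = 5584 − 12P = 3108.57.

P = 206.29, Y = 3108.57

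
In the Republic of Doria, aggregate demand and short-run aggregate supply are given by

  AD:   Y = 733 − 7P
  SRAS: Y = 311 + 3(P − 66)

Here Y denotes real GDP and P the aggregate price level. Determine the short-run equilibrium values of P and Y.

P = 62, Y = 299

Write SRAS as Y = 311 + 3P − 198 = 113 + 3P.
Set AD = SRAS: 733 − 7P = 113 + 3P, so 620 = 10P and P = 62.
Then Y = 733 − 7·62 = 299.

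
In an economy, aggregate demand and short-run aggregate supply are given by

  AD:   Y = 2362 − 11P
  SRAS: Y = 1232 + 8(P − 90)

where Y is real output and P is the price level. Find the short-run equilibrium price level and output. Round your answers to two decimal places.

Write SRAS as Y = 1232 + 8P − 720 = 512 + 8P.
Set AD = SRAS: 2362 − 11P = 512 + 8P, so 1850 = 19P and P = 97.37.
Substituting into AD, Y = 2362 − 11P = 1290.95.

P = 97.37, Y = 1290.95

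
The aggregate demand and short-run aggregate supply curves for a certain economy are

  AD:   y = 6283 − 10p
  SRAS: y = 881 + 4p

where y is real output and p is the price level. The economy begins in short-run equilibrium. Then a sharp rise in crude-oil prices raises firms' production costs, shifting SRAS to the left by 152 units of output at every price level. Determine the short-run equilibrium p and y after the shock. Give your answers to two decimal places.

This is a negative supply shock: SRAS shifts left.
New SRAS: y = 729 + 4p.
Set AD = SRAS: 6283 − 10p = 729 + 4p, so 5554 = 14p and p = 396.71.
Substituting into AD, y = 2315.86.

p = 396.71, y = 2315.86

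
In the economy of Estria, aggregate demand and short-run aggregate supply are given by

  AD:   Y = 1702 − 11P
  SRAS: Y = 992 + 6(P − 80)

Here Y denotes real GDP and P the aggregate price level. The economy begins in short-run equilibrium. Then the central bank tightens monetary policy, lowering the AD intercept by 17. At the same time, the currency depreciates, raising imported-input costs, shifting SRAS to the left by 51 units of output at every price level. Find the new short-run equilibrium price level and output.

After both shocks: AD is Y = 1685 − 11P and SRAS is Y = 461 + 6P.
Setting them equal: 1224 = 17P, so P = 72.
Y = 1685 − 11·72 = 893.

P = 72, Y = 893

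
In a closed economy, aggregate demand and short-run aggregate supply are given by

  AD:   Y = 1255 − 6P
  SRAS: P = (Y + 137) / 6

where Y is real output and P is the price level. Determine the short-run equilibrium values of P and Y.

Rearrange SRAS to Y = 6P − 137.
Set AD = SRAS: 1255 − 6P = 6P − 137, so 1392 = 12P and P = 116.
Then Y = 1255 − 6·116 = 559.

P = 116, Y = 559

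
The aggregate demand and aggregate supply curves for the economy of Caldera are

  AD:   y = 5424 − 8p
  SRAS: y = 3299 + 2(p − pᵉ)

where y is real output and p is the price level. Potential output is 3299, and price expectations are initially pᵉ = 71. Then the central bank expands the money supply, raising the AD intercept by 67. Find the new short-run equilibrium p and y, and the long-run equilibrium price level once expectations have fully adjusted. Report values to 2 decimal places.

Short run: p = 233.40, y = 3623.80. Long run: p = 274.00.

AD shifts right: new AD is y = 5491 − 8p. With pᵉ = 71, SRAS is y = 3157 + 2p.
Short run: 5491 − 8p = 3157 + 2p gives 2334 = 10p, so p = 233.40 and y = 5491 − 8p = 3623.80.
y = 3623.80 is above potential 3299; expectations adjust and SRAS shifts left until y = 3299.
Long run: on the new AD curve, 3299 = 5491 − 8p gives p = 274.00.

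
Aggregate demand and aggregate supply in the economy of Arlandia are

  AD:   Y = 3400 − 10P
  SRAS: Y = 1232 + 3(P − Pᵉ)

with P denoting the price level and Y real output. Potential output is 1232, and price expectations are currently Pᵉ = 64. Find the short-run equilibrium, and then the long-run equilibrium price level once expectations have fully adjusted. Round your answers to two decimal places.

Short run: P = 181.54, Y = 1584.62. Long run: P = 216.80.

Short run: with Pᵉ = 64, SRAS is Y = 1040 + 3P. Setting AD = SRAS gives 2360 = 13P, so P = 181.54 and Y = 3400 − 10P = 1584.62.
Output 1584.62 is above potential 1232, so over time expected prices rise and SRAS shifts left until Y returns to 1232.
Long run: Y = 1232 on the AD curve gives 1232 = 3400 − 10P, so P = 216.80.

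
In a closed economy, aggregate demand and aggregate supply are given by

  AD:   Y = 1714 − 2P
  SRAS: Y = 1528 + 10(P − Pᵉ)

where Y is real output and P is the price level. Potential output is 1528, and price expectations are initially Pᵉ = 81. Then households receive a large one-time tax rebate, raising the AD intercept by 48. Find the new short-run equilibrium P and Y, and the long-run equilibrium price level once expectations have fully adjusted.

Short run: P = 87, Y = 1588. Long run: P = 117.

AD shifts right: new AD is Y = 1762 − 2P. With Pᵉ = 81, SRAS is Y = 718 + 10P.
Short run: 1762 − 2P = 718 + 10P gives 1044 = 12P, so P = 87 and Y = 1762 − 2·87 = 1588.
Y = 1588 is above potential 1528; expectations adjust and SRAS shifts left until Y = 1528.
Long run: on the new AD curve, 1528 = 1762 − 2P gives P = 117.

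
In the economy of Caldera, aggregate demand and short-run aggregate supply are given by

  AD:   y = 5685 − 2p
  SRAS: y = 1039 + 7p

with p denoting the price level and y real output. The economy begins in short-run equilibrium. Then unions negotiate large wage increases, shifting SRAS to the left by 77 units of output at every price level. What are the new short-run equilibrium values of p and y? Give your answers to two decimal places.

This is a negative supply shock: SRAS shifts left.
New SRAS: y = 962 + 7p.
Set AD = SRAS: 5685 − 2p = 962 + 7p, so 4723 = 9p and p = 524.78.
Substituting into AD, y = 4635.44.

p = 524.78, y = 4635.44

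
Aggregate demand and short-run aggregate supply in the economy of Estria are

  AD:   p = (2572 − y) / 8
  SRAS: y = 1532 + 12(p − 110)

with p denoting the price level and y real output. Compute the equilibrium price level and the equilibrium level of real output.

p = 118, y = 1628

Write SRAS as y = 1532 + 12p − 1320 = 212 + 12p.
Rearrange AD to y = 2572 − 8p.
Set AD = SRAS: 2572 − 8p = 212 + 12p, so 2360 = 20p and p = 118.
Then y = 2572 − 8·118 = 1628.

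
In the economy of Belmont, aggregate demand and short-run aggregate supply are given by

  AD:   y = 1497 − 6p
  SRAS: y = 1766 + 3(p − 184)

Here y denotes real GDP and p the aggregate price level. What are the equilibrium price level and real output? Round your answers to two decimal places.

p = 31.44, y = 1308.33

Write SRAS as y = 1766 + 3p − 552 = 1214 + 3p.
Set AD = SRAS: 1497 − 6p = 1214 + 3p, so 283 = 9p and p = 31.44.
Substituting into AD, y = 1497 − 6p = 1308.33.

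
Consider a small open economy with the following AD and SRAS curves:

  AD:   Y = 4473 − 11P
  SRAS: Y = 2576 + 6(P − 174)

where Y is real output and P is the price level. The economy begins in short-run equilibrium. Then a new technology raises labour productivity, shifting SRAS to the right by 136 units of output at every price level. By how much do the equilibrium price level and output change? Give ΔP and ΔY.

This is a positive supply shock: SRAS shifts right.
New SRAS: Y = 1668 + 6P.
Set AD = SRAS: 4473 − 11P = 1668 + 6P, so 2805 = 17P and P = 165.
Y = 4473 − 11·165 = 2658.
Initially P = 173, Y = 2570, so ΔP = -8 and ΔY = +88.

ΔP = -8, ΔY = +88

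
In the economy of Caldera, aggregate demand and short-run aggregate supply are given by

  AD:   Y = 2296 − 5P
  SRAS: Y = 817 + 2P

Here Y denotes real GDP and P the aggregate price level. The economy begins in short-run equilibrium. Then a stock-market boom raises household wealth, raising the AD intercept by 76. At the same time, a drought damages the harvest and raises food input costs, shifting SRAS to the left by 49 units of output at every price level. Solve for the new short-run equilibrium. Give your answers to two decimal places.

P = 229.14, Y = 1226.29

After both shocks: AD is Y = 2372 − 5P and SRAS is Y = 768 + 2P.
Setting them equal: 1604 = 7P, so P = 229.14.
Substituting into AD, Y = 1226.29.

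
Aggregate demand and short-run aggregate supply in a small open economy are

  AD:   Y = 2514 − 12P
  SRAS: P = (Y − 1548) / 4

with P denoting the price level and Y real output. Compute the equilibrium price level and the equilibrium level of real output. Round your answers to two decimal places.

Rearrange SRAS to Y = 1548 + 4P.
Set AD = SRAS: 2514 − 12P = 1548 + 4P, so 966 = 16P and P = 60.38.
Substituting into AD, Y = 2514 − 12P = 1789.50.

P = 60.38, Y = 1789.50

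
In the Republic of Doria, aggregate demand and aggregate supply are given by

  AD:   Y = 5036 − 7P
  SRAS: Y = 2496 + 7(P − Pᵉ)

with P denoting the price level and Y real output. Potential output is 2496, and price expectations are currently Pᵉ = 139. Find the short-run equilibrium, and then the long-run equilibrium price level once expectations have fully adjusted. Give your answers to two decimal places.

Short run: P = 250.93, Y = 3279.50. Long run: P = 362.86.

Short run: with Pᵉ = 139, SRAS is Y = 1523 + 7P. Setting AD = SRAS gives 3513 = 14P, so P = 250.93 and Y = 5036 − 7P = 3279.50.
Output 3279.50 is above potential 2496, so over time expected prices rise and SRAS shifts left until Y returns to 2496.
Long run: Y = 2496 on the AD curve gives 2496 = 5036 − 7P, so P = 362.86.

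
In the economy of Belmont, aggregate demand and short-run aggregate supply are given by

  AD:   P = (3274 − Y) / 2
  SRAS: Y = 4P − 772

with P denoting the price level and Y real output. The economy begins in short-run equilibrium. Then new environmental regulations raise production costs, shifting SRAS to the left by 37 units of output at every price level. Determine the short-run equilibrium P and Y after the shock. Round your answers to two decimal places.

P = 680.50, Y = 1913.00

This is a negative supply shock: SRAS shifts left.
New SRAS: Y = 4P − 809.
Set AD = SRAS: 3274 − 2P = 4P − 809, so 4083 = 6P and P = 680.50.
Substituting into AD, Y = 1913.00.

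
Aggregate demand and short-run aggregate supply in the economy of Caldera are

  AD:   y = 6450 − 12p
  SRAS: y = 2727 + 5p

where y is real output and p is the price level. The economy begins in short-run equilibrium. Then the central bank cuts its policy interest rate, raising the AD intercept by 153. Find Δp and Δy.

Δp = +9, Δy = +45

This is a positive demand shock: AD shifts right.
New AD: y = 6603 − 12p.
Set AD = SRAS: 6603 − 12p = 2727 + 5p, so 3876 = 17p and p = 228.
y = 6603 − 12·228 = 3867.
Initially p = 219, y = 3822, so Δp = +9 and Δy = +45.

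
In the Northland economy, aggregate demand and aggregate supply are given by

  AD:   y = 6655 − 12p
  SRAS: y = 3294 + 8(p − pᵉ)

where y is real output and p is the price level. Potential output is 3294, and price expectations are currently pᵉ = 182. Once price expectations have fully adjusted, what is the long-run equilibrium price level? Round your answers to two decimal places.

Long-run p = 280.08

Short run: with pᵉ = 182, SRAS is y = 1838 + 8p. Setting AD = SRAS gives 4817 = 20p, so p = 240.85 and y = 6655 − 12p = 3764.80.
Output 3764.80 is above potential 3294, so over time expected prices rise and SRAS shifts left until y returns to 3294.
Long run: y = 3294 on the AD curve gives 3294 = 6655 − 12p, so p = 280.08.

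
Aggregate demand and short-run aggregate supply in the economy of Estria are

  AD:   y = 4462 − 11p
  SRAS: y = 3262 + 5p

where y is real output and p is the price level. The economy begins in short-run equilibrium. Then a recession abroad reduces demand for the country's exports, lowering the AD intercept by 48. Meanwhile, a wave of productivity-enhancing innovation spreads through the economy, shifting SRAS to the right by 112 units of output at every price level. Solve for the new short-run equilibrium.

p = 65, y = 3699

After both shocks: AD is y = 4414 − 11p and SRAS is y = 3374 + 5p.
Setting them equal: 1040 = 16p, so p = 65.
y = 4414 − 11·65 = 3699.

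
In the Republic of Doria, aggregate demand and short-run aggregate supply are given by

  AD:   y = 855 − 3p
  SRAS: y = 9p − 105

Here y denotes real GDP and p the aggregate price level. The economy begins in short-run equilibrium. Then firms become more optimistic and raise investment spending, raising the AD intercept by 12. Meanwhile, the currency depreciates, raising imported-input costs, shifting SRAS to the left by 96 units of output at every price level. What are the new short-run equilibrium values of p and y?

p = 89, y = 600

After both shocks: AD is y = 867 − 3p and SRAS is y = 9p − 201.
Setting them equal: 1068 = 12p, so p = 89.
y = 867 − 3·89 = 600.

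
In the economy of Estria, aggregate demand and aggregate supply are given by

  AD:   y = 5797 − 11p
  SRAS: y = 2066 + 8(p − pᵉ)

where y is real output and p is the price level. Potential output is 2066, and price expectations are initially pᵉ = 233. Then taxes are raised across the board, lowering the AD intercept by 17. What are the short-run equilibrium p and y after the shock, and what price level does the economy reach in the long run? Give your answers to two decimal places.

Short run: p = 293.58, y = 2550.63. Long run: p = 337.64.

AD shifts left: new AD is y = 5780 − 11p. With pᵉ = 233, SRAS is y = 202 + 8p.
Short run: 5780 − 11p = 202 + 8p gives 5578 = 19p, so p = 293.58 and y = 5780 − 11p = 2550.63.
y = 2550.63 is above potential 2066; expectations adjust and SRAS shifts left until y = 2066.
Long run: on the new AD curve, 2066 = 5780 − 11p gives p = 337.64.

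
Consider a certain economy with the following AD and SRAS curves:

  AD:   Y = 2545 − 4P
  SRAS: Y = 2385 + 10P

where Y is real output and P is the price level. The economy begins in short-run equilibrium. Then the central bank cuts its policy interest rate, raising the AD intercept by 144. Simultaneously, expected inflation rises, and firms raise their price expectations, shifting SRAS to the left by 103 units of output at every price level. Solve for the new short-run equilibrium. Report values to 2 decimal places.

After both shocks: AD is Y = 2689 − 4P and SRAS is Y = 2282 + 10P.
Setting them equal: 407 = 14P, so P = 29.07.
Substituting into AD, Y = 2572.71.

P = 29.07, Y = 2572.71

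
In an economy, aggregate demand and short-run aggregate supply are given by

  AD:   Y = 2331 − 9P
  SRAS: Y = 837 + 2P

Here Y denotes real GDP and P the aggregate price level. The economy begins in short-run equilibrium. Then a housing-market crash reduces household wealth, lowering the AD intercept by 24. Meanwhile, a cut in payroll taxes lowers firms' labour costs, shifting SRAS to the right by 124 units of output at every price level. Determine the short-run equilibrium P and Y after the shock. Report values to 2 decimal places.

After both shocks: AD is Y = 2307 − 9P and SRAS is Y = 961 + 2P.
Setting them equal: 1346 = 11P, so P = 122.36.
Substituting into AD, Y = 1205.73.

P = 122.36, Y = 1205.73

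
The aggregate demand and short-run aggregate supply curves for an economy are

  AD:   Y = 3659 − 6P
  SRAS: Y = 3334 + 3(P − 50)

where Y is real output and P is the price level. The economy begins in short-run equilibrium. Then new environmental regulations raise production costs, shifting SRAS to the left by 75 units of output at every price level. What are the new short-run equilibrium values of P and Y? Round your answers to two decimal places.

P = 61.11, Y = 3292.33

This is a negative supply shock: SRAS shifts left.
New SRAS: Y = 3109 + 3P.
Set AD = SRAS: 3659 − 6P = 3109 + 3P, so 550 = 9P and P = 61.11.
Substituting into AD, Y = 3292.33.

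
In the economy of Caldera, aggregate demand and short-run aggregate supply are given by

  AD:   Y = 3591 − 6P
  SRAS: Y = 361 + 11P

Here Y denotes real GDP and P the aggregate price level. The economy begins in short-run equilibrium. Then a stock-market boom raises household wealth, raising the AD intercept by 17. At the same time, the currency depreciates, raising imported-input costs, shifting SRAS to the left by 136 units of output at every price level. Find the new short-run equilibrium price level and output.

After both shocks: AD is Y = 3608 − 6P and SRAS is Y = 225 + 11P.
Setting them equal: 3383 = 17P, so P = 199.
Y = 3608 − 6·199 = 2414.

P = 199, Y = 2414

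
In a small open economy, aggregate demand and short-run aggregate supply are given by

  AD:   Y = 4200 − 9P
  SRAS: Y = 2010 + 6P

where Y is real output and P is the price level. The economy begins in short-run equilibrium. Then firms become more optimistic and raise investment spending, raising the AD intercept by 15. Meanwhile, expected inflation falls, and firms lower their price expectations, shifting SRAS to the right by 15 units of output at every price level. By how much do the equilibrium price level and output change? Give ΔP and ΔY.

ΔP = +0, ΔY = +15

After both shocks: AD is Y = 4215 − 9P and SRAS is Y = 2025 + 6P.
Setting them equal: 2190 = 15P, so P = 146.
Y = 4215 − 9·146 = 2901.
Initially P = 146, Y = 2886, so ΔP = +0 and ΔY = +15.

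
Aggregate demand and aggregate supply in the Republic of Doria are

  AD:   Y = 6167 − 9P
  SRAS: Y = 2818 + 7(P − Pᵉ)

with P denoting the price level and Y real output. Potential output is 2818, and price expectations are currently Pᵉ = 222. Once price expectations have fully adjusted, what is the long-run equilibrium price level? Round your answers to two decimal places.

Long-run P = 372.11

Short run: with Pᵉ = 222, SRAS is Y = 1264 + 7P. Setting AD = SRAS gives 4903 = 16P, so P = 306.44 and Y = 6167 − 9P = 3409.06.
Output 3409.06 is above potential 2818, so over time expected prices rise and SRAS shifts left until Y returns to 2818.
Long run: Y = 2818 on the AD curve gives 2818 = 6167 − 9P, so P = 372.11.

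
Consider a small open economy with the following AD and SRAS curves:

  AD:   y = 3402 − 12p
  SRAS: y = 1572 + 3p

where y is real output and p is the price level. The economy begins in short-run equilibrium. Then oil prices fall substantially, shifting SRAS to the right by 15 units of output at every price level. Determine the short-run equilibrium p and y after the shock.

This is a positive supply shock: SRAS shifts right.
New SRAS: y = 1587 + 3p.
Set AD = SRAS: 3402 − 12p = 1587 + 3p, so 1815 = 15p and p = 121.
y = 3402 − 12·121 = 1950.

p = 121, y = 1950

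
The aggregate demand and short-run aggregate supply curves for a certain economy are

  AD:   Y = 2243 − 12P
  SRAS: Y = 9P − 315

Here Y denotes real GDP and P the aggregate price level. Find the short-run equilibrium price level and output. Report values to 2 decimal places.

P = 121.81, Y = 781.29

Set AD = SRAS: 2243 − 12P = 9P − 315, so 2558 = 21P and P = 121.81.
Substituting into AD, Y = 2243 − 12P = 781.29.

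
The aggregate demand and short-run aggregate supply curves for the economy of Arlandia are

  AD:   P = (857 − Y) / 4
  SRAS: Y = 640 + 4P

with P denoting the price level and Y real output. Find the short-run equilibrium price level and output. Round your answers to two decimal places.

Rearrange AD to Y = 857 − 4P.
Set AD = SRAS: 857 − 4P = 640 + 4P, so 217 = 8P and P = 27.13.
Substituting into AD, Y = 857 − 4P = 748.50.

P = 27.13, Y = 748.50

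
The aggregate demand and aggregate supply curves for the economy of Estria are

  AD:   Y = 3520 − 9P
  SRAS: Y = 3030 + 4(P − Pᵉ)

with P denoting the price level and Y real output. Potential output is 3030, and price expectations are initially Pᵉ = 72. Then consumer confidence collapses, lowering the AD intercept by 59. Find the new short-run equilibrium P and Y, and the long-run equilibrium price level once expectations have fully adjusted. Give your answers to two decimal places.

AD shifts left: new AD is Y = 3461 − 9P. With Pᵉ = 72, SRAS is Y = 2742 + 4P.
Short run: 3461 − 9P = 2742 + 4P gives 719 = 13P, so P = 55.31 and Y = 3461 − 9P = 2963.23.
Y = 2963.23 is below potential 3030; expectations adjust and SRAS shifts right until Y = 3030.
Long run: on the new AD curve, 3030 = 3461 − 9P gives P = 47.89.

Short run: P = 55.31, Y = 2963.23. Long run: P = 47.89.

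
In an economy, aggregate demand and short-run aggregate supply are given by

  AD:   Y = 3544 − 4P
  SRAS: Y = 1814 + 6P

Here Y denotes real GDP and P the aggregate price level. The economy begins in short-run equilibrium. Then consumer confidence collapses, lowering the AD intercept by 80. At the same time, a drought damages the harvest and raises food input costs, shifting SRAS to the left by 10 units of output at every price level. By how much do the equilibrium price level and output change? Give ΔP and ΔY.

After both shocks: AD is Y = 3464 − 4P and SRAS is Y = 1804 + 6P.
Setting them equal: 1660 = 10P, so P = 166.
Y = 3464 − 4·166 = 2800.
Initially P = 173, Y = 2852, so ΔP = -7 and ΔY = -52.

ΔP = -7, ΔY = -52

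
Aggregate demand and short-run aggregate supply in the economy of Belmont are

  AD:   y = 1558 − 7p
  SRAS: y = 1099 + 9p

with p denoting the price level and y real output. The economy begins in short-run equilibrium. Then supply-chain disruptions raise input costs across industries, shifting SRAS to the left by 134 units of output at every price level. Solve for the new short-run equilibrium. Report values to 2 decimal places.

This is a negative supply shock: SRAS shifts left.
New SRAS: y = 965 + 9p.
Set AD = SRAS: 1558 − 7p = 965 + 9p, so 593 = 16p and p = 37.06.
Substituting into AD, y = 1298.56.

p = 37.06, y = 1298.56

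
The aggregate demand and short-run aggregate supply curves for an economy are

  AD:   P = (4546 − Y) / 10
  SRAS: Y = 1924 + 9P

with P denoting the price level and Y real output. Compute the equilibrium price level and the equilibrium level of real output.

P = 138, Y = 3166

Rearrange AD to Y = 4546 − 10P.
Set AD = SRAS: 4546 − 10P = 1924 + 9P, so 2622 = 19P and P = 138.
Then Y = 4546 − 10·138 = 3166.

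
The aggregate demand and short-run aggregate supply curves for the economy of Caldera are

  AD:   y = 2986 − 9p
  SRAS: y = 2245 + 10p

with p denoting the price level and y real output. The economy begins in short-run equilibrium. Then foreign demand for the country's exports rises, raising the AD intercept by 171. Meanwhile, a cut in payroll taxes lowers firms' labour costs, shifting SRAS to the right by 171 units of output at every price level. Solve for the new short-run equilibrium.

p = 39, y = 2806

After both shocks: AD is y = 3157 − 9p and SRAS is y = 2416 + 10p.
Setting them equal: 741 = 19p, so p = 39.
y = 3157 − 9·39 = 2806.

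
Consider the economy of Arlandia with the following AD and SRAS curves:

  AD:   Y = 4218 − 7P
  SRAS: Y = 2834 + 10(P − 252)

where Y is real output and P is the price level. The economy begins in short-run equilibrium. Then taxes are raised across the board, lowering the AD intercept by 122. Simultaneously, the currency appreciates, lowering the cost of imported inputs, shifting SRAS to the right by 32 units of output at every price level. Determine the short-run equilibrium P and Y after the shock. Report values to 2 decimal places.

P = 220.59, Y = 2551.88

After both shocks: AD is Y = 4096 − 7P and SRAS is Y = 346 + 10P.
Setting them equal: 3750 = 17P, so P = 220.59.
Substituting into AD, Y = 2551.88.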